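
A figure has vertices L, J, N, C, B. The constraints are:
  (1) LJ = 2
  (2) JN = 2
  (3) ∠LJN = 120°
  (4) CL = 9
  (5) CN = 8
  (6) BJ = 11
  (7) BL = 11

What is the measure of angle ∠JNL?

Step 1: By the law of cosines on triangle NJL: NL² = 2² + 2² − 2·2·2·cos(120°) = 12, so NL = 2·√3.
Step 2: By the inverse law of cosines on triangle JNL: cos(∠JNL) = (2² + (2·√3)² − 2²) / (2·2·2·√3) = 12/13.86 = 0.866, so ∠JNL = 30°.

Therefore, the measure of angle ∠JNL = 30°.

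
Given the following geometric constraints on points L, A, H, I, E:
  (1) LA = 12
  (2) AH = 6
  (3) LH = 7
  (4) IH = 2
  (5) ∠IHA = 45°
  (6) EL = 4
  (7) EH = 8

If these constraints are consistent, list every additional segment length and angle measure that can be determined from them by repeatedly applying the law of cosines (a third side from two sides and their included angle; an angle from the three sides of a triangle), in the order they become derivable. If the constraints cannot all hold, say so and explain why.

The constraints are consistent. Derivable facts, in order:
After 1 step:
- AI ≈ 4.8
- ∠AHL = 134.62°
- ∠ALH = 20.85°
- ∠EHL = 29.99°
- ∠ELH = 88.98°
- ∠HAL = 24.53°
- ∠HEL = 61.03°
After 2 steps:
- ∠AIH = 117.86°
- ∠HAI = 17.14°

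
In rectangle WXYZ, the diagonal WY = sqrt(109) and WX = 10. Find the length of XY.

b = sqrt(d^2 - a^2) = sqrt(109 - 100) = sqrt(9) = 3

3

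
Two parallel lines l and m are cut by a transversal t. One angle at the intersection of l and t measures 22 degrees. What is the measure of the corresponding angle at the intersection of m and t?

Corresponding angles formed by parallel lines and a transversal are equal.
The given angle is 22 degrees.
The corresponding angle = 22 degrees.

22 degrees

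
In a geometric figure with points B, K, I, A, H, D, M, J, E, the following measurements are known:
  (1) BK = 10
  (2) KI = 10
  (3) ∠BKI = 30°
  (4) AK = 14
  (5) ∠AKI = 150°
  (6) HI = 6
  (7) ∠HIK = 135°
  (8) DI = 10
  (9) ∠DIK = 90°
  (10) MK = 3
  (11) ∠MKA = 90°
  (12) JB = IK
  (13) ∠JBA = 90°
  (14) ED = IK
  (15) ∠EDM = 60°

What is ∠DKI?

Step 1: By the law of cosines on triangle KID: KD² = 10² + 10² − 2·10·10·cos(90°) = 200, so KD = 10·√2.
Step 2: By the inverse law of cosines on triangle DKI: cos(∠DKI) = ((10·√2)² + 10² − 10²) / (2·10·√2·10) = 200/282.84 = 0.7071, so ∠DKI = 45°.

Therefore, the measure of angle ∠DKI = 45°.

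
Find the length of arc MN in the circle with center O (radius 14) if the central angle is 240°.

Arc length = 2πr × θ/360
= 2π × 14 × 2/3
= 56*pi/3

56*pi/3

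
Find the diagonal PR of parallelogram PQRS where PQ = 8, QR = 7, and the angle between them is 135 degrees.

Law of cosines: d^2 = 8^2 + 7^2 - 2(8)(7)cos(135°) = 56*sqrt(2) + 113, so d = sqrt(56*sqrt(2) + 113).

sqrt(56*sqrt(2) + 113)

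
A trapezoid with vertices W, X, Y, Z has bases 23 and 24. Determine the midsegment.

The midsegment of a trapezoid = (base1 + base2) / 2
midsegment = (23 + 24) / 2
midsegment = 47 / 2
midsegment = 47/2

47/2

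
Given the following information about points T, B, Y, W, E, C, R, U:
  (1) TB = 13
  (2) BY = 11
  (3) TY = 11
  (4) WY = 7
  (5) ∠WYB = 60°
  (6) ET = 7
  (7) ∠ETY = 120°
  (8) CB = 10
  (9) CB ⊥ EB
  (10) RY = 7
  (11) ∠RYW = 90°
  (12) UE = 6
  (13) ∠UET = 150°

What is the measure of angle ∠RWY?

Step 1: By the law of cosines on triangle WYR: WR² = 7² + 7² − 2·7·7·cos(90°) = 98, so WR = 7·√2.
Step 2: By the inverse law of cosines on triangle RWY: cos(∠RWY) = ((7·√2)² + 7² − 7²) / (2·7·√2·7) = 98/138.59 = 0.7071, so ∠RWY = 45°.

Therefore, the measure of angle ∠RWY = 45°.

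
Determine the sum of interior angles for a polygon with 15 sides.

The sum of interior angles of an n-sided polygon is (n - 2) * 180.
For n = 15: (15 - 2) * 180 = 13 * 180 = 2340 degrees.

2340 degrees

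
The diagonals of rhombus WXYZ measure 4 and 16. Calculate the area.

Area = (4 * 16) / 2 = 64 / 2 = 32

32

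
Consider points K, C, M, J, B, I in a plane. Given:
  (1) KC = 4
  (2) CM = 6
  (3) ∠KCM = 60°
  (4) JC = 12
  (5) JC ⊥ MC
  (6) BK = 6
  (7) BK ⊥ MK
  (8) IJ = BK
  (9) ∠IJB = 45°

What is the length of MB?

Step 1: By the law of cosines on triangle KCM: KM² = 4² + 6² − 2·4·6·cos(60°) = 28, so KM = 2·√7.
Step 2: By the law of cosines on triangle MKB: MB² = (2·√7)² + 6² − 2·2·√7·6·cos(90°) = 64, so MB = 8.

Therefore, the length of MB = 8.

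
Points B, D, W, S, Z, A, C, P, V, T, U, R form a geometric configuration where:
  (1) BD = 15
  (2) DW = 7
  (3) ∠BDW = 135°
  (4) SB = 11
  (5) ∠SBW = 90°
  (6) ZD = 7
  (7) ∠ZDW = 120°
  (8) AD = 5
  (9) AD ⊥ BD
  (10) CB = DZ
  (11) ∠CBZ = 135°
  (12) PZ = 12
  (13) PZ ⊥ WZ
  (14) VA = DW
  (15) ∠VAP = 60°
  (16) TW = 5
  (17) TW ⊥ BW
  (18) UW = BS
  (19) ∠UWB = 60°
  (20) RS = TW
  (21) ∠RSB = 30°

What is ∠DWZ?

Step 1: By the law of cosines on triangle WDZ: WZ² = 7² + 7² − 2·7·7·cos(120°) = 147, so WZ = 7·√3.
Step 2: By the inverse law of cosines on triangle DWZ: cos(∠DWZ) = (7² + (7·√3)² − 7²) / (2·7·7·√3) = 147/169.74 = 0.866, so ∠DWZ = 30°.

Therefore, the measure of angle ∠DWZ = 30°.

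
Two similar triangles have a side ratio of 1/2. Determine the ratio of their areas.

Area scales with the square of linear dimensions. If every length is multiplied by 1/2, then the area is multiplied by (1/2)^2 = 1/4.
The area ratio is 1:4.

1:4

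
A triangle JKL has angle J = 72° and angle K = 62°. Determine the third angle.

The interior angles sum to 180°: angle L = 180 - 72 - 62 = 46°.
The triangle is acute (angles 72°, 62°, 46°).

46 degrees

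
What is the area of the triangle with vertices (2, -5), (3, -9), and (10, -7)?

Using the Shoelace formula for a triangle:
Area = (1/2)|x0(y1 - y2) + x1(y2 - y0) + x2(y0 - y1)|
Area = (1/2)|2(-9 - -7) + 3(-7 - -5) + 10(-5 - -9)|
Area = (1/2)|-4 + -6 + 40|
Area = (1/2)|30|
Area = (1/2)(30)
Area = 15

15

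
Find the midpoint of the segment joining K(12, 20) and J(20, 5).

M = ((x₁ + x₂)/2, (y₁ + y₂)/2)
= ((12 + 20)/2, (20 + 5)/2)
= (32/2, 25/2) = (16, 25/2)

(16, 25/2)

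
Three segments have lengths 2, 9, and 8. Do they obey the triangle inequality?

Yes.
The triangle inequality requires that the sum of any two sides exceeds the third.
Here 2 + 8 = 10 > 9, so the condition is met.

Yes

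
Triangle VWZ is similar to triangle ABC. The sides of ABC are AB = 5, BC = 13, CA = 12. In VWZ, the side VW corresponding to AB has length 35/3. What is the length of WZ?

Since the triangles are similar, the ratio of corresponding sides is constant.
Scale factor k = VW / AB = 35/3 / 5 = 7/3
WZ = k * BC = 7/3 * 13 = 91/3

91/3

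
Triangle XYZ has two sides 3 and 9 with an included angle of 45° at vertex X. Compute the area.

When two sides and the included angle are known, the area formula is (1/2)ab sin(C).
The height from one side to the opposite vertex is 9 sin(45°) = 9*sqrt(2)/2.
Area = (1/2) * 3 * 9*sqrt(2)/2 = 27*sqrt(2)/4.

27*sqrt(2)/4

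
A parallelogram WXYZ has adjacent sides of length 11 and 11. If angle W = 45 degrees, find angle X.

In a parallelogram, consecutive angles are supplementary (sum to 180°).
angle X = 180 - angle W
angle X = 180 - 45
angle X = 135 degrees

135 degrees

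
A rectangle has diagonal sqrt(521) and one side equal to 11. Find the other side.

b = sqrt(d^2 - a^2) = sqrt(521 - 121) = sqrt(400) = 20

20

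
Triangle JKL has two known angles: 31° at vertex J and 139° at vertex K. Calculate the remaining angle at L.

angle L = 180 - 31 - 139 = 10 degrees.

10 degrees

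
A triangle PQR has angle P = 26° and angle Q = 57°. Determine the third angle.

Let angle R = x. Then 26 + 57 + x = 180.
x = 180 - 83 = 97 degrees.

97 degrees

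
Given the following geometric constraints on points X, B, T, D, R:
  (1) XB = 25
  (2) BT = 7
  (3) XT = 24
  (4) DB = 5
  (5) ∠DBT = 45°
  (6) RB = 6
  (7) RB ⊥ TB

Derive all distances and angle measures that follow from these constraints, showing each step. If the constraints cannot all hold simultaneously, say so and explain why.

The constraints are consistent.

Step 1: From TB = 7, BD = 5, and ∠TBD = 45°, by the law of cosines:
  TD² = TB² + BD² - 2·TB·BD·cos(45°) = 49 + 25 - 49.5 = 24.5
  TD ≈ 4.95

Step 2: From TB = 7, BR = 6, and ∠TBR = 90°, by the law of cosines:
  TR² = TB² + BR² - 2·TB·BR·cos(90°) = 49 + 36 - 0 = 85
  TR = √85

Step 3: From XB = 25, XT = 24, BT = 7, by the inverse law of cosines:
  cos(∠BXT) = (XB² + XT² - BT²) / (2·XB·XT)
  ∠BXT = 16.26°

Step 4: From BT = 7, BX = 25, TX = 24, by the inverse law of cosines:
  cos(∠TBX) = (BT² + BX² - TX²) / (2·BT·BX)
  ∠TBX = 73.74°

Step 5: From TB = 7, TX = 24, BX = 25, by the inverse law of cosines:
  cos(∠BTX) = (TB² + TX² - BX²) / (2·TB·TX)
  ∠BTX = 90°

Step 6: From TB = 7, TD = 4.95, BD = 5, by the inverse law of cosines:
  cos(∠BTD) = (TB² + TD² - BD²) / (2·TB·TD)
  ∠BTD = 45.58°

Step 7: From TB = 7, TR = √85, BR = 6, by the inverse law of cosines:
  cos(∠BTR) = (TB² + TR² - BR²) / (2·TB·TR)
  ∠BTR = 40.6°

Step 8: From DB = 5, DT = 4.95, BT = 7, by the inverse law of cosines:
  cos(∠BDT) = (DB² + DT² - BT²) / (2·DB·DT)
  ∠BDT = 89.42°

Step 9: From RB = 6, RT = √85, BT = 7, by the inverse law of cosines:
  cos(∠BRT) = (RB² + RT² - BT²) / (2·RB·RT)
  ∠BRT = 49.4°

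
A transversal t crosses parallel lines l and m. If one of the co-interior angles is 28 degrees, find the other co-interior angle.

Co-interior angles (same-side interior) formed by parallel lines and a transversal are supplementary (sum to 180 degrees).
The given angle is 28 degrees.
The co-interior angle = 180 - 28 = 152 degrees.

152 degrees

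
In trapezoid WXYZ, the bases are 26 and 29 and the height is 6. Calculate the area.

Area of a trapezoid = (base1 + base2) * height / 2
Area = (26 + 29) * 6 / 2
Area = 55 * 6 / 2
Area = 330 / 2
Area = 165

165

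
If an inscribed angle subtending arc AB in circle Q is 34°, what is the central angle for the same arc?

The inscribed angle theorem states that a central angle is always twice any inscribed angle that subtends the same arc.
Since the inscribed angle is 34°, the central angle = 2 × 34° = 68°.

68°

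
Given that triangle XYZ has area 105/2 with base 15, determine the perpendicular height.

Area = (1/2) * base * height
height = 2 * Area / base
height = 2 * 105/2 / 15
height = 105 / 15
height = 7

7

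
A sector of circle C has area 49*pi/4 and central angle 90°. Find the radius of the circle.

r² = 360 × 49*pi/4 / (π × 90) = 49, so r = 7.

7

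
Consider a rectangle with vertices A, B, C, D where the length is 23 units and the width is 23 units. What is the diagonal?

Using the Pythagorean theorem:
d² = 23² + 23² = 529 + 529 = 1058
d = sqrt(1058) = 23*sqrt(2)

23*sqrt(2)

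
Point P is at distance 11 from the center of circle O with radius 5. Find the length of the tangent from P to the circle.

The tangent, radius, and line from the external point to the center form a right triangle.
The right angle is where the tangent meets the radius.
By the Pythagorean theorem: tangent² + 5² = 11²
tangent² = 121 - 25 = 96
tangent = 4*sqrt(6)

4*sqrt(6)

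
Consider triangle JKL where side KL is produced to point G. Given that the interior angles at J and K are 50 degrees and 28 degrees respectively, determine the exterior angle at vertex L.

Exterior angle = 50 + 28 = 78 degrees (exterior angle theorem).

78 degrees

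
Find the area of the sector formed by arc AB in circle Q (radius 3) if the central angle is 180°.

The full circle has area πr² = π(3)² = 9*pi.
The sector covers 180° out of 360°, a fraction of 1/2.
Sector area = 9*pi × 1/2 = 9*pi/2.

9*pi/2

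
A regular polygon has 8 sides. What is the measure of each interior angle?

Each interior angle of a regular n-gon is (n - 2) * 180 / n.
For n = 8: (8 - 2) * 180 / 8 = 1080/8 = 135 degrees.

135 degrees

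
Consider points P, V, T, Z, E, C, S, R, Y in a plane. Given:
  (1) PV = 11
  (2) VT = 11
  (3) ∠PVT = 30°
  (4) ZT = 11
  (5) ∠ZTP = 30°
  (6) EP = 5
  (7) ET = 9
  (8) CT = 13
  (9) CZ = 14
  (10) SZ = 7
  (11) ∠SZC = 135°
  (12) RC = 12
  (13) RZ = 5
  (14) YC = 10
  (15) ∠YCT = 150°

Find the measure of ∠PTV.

Step 1: By the law of cosines on triangle TVP: TP² = 11² + 11² − 2·11·11·cos(30°) = 32.42, so TP ≈ 5.69.
Step 2: By the inverse law of cosines on triangle PTV: cos(∠PTV) = (5.69² + 11² − 11²) / (2·5.69·11) = 32.42/125.27 = 0.2588, so ∠PTV = 75°.

Therefore, the measure of angle ∠PTV = 75°.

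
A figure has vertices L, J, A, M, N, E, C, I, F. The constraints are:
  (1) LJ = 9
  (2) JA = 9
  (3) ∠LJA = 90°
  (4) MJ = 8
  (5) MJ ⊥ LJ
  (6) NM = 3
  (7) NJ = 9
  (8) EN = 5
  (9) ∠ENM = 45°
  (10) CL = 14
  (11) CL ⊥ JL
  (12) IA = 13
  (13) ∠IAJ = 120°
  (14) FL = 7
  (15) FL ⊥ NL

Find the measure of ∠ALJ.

Step 1: By the law of cosines on triangle LJA: LA² = 9² + 9² − 2·9·9·cos(90°) = 162, so LA = 9·√2.
Step 2: By the inverse law of cosines on triangle ALJ: cos(∠ALJ) = ((9·√2)² + 9² − 9²) / (2·9·√2·9) = 162/229.1 = 0.7071, so ∠ALJ = 45°.

Therefore, the measure of angle ∠ALJ = 45°.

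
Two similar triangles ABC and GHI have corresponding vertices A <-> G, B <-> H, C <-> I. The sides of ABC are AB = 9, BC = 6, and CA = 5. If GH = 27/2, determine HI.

k = 27/2/9 = 3/2. HI = 3/2 * 6 = 9.

9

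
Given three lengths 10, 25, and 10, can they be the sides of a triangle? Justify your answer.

Check the triangle inequality: 10 + 10 = 20 ≤ 25.
Since the sum of two sides does not exceed the third, no triangle can be formed.

No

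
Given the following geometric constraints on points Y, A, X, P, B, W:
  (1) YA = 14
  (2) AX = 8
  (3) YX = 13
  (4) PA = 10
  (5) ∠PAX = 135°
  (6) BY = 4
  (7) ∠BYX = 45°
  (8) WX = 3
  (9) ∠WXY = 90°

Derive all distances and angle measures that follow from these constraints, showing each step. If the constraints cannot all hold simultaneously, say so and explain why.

The constraints are consistent.

Step 1: From YX = 13, XW = 3, and ∠YXW = 90°, by the law of cosines:
  YW² = YX² + XW² - 2·YX·XW·cos(90°) = 169 + 9 - 0 = 178
  YW = √178

Step 2: From XA = 8, AP = 10, and ∠XAP = 135°, by the law of cosines:
  XP² = XA² + AP² - 2·XA·AP·cos(135°) = 64 + 100 + 113.1 = 277.1
  XP ≈ 16.65

Step 3: From XY = 13, YB = 4, and ∠XYB = 45°, by the law of cosines:
  XB² = XY² + YB² - 2·XY·YB·cos(45°) = 169 + 16 - 73.54 = 111.5
  XB ≈ 10.56

Step 4: From YA = 14, YX = 13, AX = 8, by the inverse law of cosines:
  cos(∠AYX) = (YA² + YX² - AX²) / (2·YA·YX)
  ∠AYX = 34.22°

Step 5: From AX = 8, AY = 14, XY = 13, by the inverse law of cosines:
  cos(∠XAY) = (AX² + AY² - XY²) / (2·AX·AY)
  ∠XAY = 66.03°

Step 6: From XA = 8, XY = 13, AY = 14, by the inverse law of cosines:
  cos(∠AXY) = (XA² + XY² - AY²) / (2·XA·XY)
  ∠AXY = 79.75°

Step 7: From YW = √178, YX = 13, WX = 3, by the inverse law of cosines:
  cos(∠WYX) = (YW² + YX² - WX²) / (2·YW·YX)
  ∠WYX = 12.99°

Step 8: From XA = 8, XP = 16.65, AP = 10, by the inverse law of cosines:
  cos(∠AXP) = (XA² + XP² - AP²) / (2·XA·XP)
  ∠AXP = 25.14°

Step 9: From XB = 10.56, XY = 13, BY = 4, by the inverse law of cosines:
  cos(∠BXY) = (XB² + XY² - BY²) / (2·XB·XY)
  ∠BXY = 15.54°

Step 10: From PA = 10, PX = 16.65, AX = 8, by the inverse law of cosines:
  cos(∠APX) = (PA² + PX² - AX²) / (2·PA·PX)
  ∠APX = 19.86°

Step 11: From BX = 10.56, BY = 4, XY = 13, by the inverse law of cosines:
  cos(∠XBY) = (BX² + BY² - XY²) / (2·BX·BY)
  ∠XBY = 119.46°

Step 12: From WX = 3, WY = √178, XY = 13, by the inverse law of cosines:
  cos(∠XWY) = (WX² + WY² - XY²) / (2·WX·WY)
  ∠XWY = 77.01°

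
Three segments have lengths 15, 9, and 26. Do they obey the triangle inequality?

Check the triangle inequality: 15 + 9 = 24 ≤ 26.
Since the sum of two sides does not exceed the third, no triangle can be formed.

No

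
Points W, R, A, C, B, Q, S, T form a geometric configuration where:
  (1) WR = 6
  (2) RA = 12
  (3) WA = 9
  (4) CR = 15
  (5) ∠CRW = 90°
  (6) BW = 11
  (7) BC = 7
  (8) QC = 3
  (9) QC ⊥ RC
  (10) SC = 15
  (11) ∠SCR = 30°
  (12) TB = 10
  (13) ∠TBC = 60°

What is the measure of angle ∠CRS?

Step 1: By the law of cosines on triangle RCS: RS² = 15² + 15² − 2·15·15·cos(30°) = 60.29, so RS ≈ 7.76.
Step 2: By the inverse law of cosines on triangle CRS: cos(∠CRS) = (15² + 7.76² − 15²) / (2·15·7.76) = 60.29/232.94 = 0.2588, so ∠CRS = 75°.

Therefore, the measure of angle ∠CRS = 75°.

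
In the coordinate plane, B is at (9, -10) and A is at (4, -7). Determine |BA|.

d = sqrt((4 - 9)^2 + (-7 - -10)^2)
d = sqrt(-5^2 + 3^2)
d = sqrt(25 + 9)
d = sqrt(34)

sqrt(34)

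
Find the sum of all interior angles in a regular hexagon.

The sum of interior angles of an n-sided polygon is (n - 2) * 180.
For n = 6: (6 - 2) * 180 = 4 * 180 = 720 degrees.

720 degrees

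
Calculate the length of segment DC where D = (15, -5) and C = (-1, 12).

d = sqrt((-1 - 15)^2 + (12 - -5)^2)
d = sqrt(-16^2 + 17^2)
d = sqrt(256 + 289)
d = sqrt(545)

sqrt(545)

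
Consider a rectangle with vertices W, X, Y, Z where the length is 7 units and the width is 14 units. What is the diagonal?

A rectangle's diagonal splits it into two right triangles, with the diagonal as the hypotenuse.
By the Pythagorean theorem, d^2 = 7^2 + 14^2 = 245.
Therefore d = sqrt(245) = 7*sqrt(5).

7*sqrt(5)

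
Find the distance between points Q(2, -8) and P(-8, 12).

The horizontal distance is |-8 - 2| = 10 and the vertical distance is |12 - -8| = 20.
By the Pythagorean theorem, d = sqrt(10^2 + 20^2) = sqrt(500) = 10*sqrt(5).

10*sqrt(5)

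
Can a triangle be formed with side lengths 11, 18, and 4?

The longest side is 18. The other two sides sum to 4 + 11 = 15.
Since 15 ≤ 18, the two shorter sides cannot reach around to close the triangle.

No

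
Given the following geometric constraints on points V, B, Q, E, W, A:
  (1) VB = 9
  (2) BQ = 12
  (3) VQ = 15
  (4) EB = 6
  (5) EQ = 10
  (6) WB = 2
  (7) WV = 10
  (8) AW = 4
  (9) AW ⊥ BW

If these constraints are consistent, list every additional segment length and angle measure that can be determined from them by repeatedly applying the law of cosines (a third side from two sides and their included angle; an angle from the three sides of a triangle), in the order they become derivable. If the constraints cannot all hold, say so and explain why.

The constraints are consistent. Derivable facts, in order:
After 1 step:
- BA = 2·√5
- ∠BEQ = 93.82°
- ∠BQE = 29.93°
- ∠BQV = 36.87°
- ∠BVQ = 53.13°
- ∠BVW = 10.48°
- ∠BWV = 54.9°
- ∠EBQ = 56.25°
- ∠QBV = 90°
- ∠VBW = 114.62°
After 2 steps:
- ∠ABW = 63.43°
- ∠BAW = 26.57°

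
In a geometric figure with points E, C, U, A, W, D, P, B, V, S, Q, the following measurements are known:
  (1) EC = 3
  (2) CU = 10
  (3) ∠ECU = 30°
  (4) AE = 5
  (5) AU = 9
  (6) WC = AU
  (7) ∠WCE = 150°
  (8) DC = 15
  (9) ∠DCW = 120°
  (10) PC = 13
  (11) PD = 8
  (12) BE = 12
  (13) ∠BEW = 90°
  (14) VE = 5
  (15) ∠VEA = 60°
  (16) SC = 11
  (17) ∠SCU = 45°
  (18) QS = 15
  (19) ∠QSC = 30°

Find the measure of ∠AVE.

Step 1: By the law of cosines on triangle VEA: VA² = 5² + 5² − 2·5·5·cos(60°) = 25, so VA = 5.
Step 2: By the inverse law of cosines on triangle AVE: cos(∠AVE) = (5² + 5² − 5²) / (2·5·5) = 25/50 = 0.5, so ∠AVE = 60°.

Therefore, the measure of angle ∠AVE = 60°.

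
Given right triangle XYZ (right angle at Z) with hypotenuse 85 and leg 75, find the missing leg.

YZ = sqrt(85^2 - 75^2) = sqrt(1600) = 40

40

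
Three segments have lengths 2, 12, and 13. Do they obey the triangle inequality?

For three segments to close into a triangle, no single side can be as long as the other two combined.
The longest side is 13, and 2 + 12 = 14 > 13.
A triangle can be formed.

Yes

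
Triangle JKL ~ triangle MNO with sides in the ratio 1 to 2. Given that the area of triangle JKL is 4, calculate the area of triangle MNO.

The ratio of areas of similar triangles = (side ratio)^2.
Side ratio = 1:2, so area ratio = 1:4.
Area of MNO / Area of JKL = 4/1
Area of MNO = 4 * 4/1 = 16

16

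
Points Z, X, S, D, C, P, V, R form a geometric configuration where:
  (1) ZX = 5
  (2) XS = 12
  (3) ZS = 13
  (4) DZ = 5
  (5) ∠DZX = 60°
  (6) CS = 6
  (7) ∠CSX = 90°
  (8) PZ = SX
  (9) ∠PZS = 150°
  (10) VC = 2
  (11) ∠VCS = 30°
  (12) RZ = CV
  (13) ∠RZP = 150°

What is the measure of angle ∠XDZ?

Step 1: By the law of cosines on triangle DZX: DX² = 5² + 5² − 2·5·5·cos(60°) = 25, so DX = 5.
Step 2: By the inverse law of cosines on triangle XDZ: cos(∠XDZ) = (5² + 5² − 5²) / (2·5·5) = 25/50 = 0.5, so ∠XDZ = 60°.

Therefore, the measure of angle ∠XDZ = 60°.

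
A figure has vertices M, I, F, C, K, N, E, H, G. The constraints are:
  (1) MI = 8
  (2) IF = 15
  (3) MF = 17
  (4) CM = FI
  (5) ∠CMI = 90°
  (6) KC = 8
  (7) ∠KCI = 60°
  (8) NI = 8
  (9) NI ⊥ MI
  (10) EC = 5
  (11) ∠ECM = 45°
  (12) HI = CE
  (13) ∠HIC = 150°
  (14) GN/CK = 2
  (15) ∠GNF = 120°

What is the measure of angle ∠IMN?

Step 1: By the law of cosines on triangle MIN: MN² = 8² + 8² − 2·8·8·cos(90°) = 128, so MN = 8·√2.
Step 2: By the inverse law of cosines on triangle IMN: cos(∠IMN) = (8² + (8·√2)² − 8²) / (2·8·8·√2) = 128/181.02 = 0.7071, so ∠IMN = 45°.

Therefore, the measure of angle ∠IMN = 45°.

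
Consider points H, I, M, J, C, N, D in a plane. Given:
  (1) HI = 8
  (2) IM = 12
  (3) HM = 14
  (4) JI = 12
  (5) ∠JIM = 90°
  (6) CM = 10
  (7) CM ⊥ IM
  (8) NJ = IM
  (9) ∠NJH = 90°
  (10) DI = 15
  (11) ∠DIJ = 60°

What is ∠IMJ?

Step 1: By the law of cosines on triangle MIJ: MJ² = 12² + 12² − 2·12·12·cos(90°) = 288, so MJ = 12·√2.
Step 2: By the inverse law of cosines on triangle IMJ: cos(∠IMJ) = (12² + (12·√2)² − 12²) / (2·12·12·√2) = 288/407.29 = 0.7071, so ∠IMJ = 45°.

Therefore, the measure of angle ∠IMJ = 45°.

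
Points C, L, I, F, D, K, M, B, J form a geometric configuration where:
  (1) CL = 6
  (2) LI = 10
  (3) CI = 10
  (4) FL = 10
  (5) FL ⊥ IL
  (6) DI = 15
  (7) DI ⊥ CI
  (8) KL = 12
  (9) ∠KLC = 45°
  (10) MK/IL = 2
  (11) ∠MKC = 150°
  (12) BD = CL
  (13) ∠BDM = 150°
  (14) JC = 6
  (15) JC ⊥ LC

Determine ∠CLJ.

Step 1: By the law of cosines on triangle LCJ: LJ² = 6² + 6² − 2·6·6·cos(90°) = 72, so LJ = 6·√2.
Step 2: By the inverse law of cosines on triangle CLJ: cos(∠CLJ) = (6² + (6·√2)² − 6²) / (2·6·6·√2) = 72/101.82 = 0.7071, so ∠CLJ = 45°.

Therefore, the measure of angle ∠CLJ = 45°.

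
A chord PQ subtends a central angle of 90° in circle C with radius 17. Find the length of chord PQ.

Chord = 2(17) sin(45°) = 17*sqrt(2)

17*sqrt(2)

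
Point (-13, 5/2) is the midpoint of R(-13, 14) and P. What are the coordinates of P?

Using the midpoint formula: M = ((x1 + x2)/2, (y1 + y2)/2)
We know M = (-13, 5/2) and R = (-13, 14)
For x: -13 = (-13 + x2)/2, so x2 = 2*-13 - -13 = -13
For y: 5/2 = (14 + y2)/2, so y2 = 2*5/2 - 14 = -9
P = (-13, -9)

(-13, -9)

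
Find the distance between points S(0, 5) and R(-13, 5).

d = sqrt((-13)^2 + (0)^2) = sqrt(169) = 13

13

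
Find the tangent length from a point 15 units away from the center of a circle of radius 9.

tangent = √(d² - r²) = √(15² - 9²) = √(225 - 81) = √144 = 12

12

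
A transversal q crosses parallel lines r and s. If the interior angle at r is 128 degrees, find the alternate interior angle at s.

Alternate interior angles are equal: 128 degrees.

128 degrees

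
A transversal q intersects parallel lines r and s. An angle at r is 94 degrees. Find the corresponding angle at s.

Corresponding angles are equal: 94 degrees.

94 degrees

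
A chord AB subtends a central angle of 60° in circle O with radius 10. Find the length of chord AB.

Drop a perpendicular from the center to the chord, bisecting both the chord and the central angle.
Each half-chord = r sin(θ/2) = 10 sin(30°).
The full chord = 2 × 10 × sin(30°) = 10.

10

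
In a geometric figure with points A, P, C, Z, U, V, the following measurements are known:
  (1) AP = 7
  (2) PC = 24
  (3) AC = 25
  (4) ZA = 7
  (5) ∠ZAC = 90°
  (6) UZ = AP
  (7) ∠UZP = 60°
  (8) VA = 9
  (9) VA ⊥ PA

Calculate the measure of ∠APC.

Step 1: By the inverse law of cosines on triangle APC: cos(∠APC) = (7² + 24² − 25²) / (2·7·24) = 0/336 = 0, so ∠APC = 90°.

Therefore, the measure of angle ∠APC = 90°.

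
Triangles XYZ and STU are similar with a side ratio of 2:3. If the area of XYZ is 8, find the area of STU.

For similar figures, the area ratio equals the square of the side ratio.
Side ratio (XYZ to STU) = 2:3, so area ratio = 2^2:3^2 = 4:9.
If the area of XYZ is 8, then the area of STU = 8 * (9/4) = 18.

18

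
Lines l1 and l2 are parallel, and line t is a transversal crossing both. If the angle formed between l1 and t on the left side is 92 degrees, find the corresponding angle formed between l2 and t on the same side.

Corresponding angles formed by parallel lines and a transversal are equal.
The given angle is 92 degrees.
The corresponding angle = 92 degrees.

92 degrees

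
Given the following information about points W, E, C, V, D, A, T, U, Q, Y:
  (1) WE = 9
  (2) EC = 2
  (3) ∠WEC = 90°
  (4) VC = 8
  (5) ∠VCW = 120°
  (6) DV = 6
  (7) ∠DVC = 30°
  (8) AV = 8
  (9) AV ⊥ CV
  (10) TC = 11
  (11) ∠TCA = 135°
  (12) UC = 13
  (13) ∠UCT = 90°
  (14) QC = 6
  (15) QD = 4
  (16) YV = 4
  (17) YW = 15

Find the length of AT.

Step 1: By the law of cosines on triangle CVA: CA² = 8² + 8² − 2·8·8·cos(90°) = 128, so CA = 8·√2.
Step 2: By the law of cosines on triangle ACT: AT² = (8·√2)² + 11² − 2·8·√2·11·cos(135°) = 425, so AT = 5·√17.

Therefore, the length of AT = 5·√17.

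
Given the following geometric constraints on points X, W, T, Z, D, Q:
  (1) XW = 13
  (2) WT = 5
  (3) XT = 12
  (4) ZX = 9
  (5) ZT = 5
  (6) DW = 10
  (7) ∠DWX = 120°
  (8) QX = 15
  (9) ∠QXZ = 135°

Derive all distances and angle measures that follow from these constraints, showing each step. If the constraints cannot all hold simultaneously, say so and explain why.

The constraints are consistent.

Step 1: From XW = 13, WD = 10, and ∠XWD = 120°, by the law of cosines:
  XD² = XW² + WD² - 2·XW·WD·cos(120°) = 169 + 100 + 130 = 399
  XD ≈ 19.97

Step 2: From ZX = 9, XQ = 15, and ∠ZXQ = 135°, by the law of cosines:
  ZQ² = ZX² + XQ² - 2·ZX·XQ·cos(135°) = 81 + 225 + 190.9 = 496.9
  ZQ ≈ 22.29

Step 3: From XT = 12, XW = 13, TW = 5, by the inverse law of cosines:
  cos(∠TXW) = (XT² + XW² - TW²) / (2·XT·XW)
  ∠TXW = 22.62°

Step 4: From XT = 12, XZ = 9, TZ = 5, by the inverse law of cosines:
  cos(∠TXZ) = (XT² + XZ² - TZ²) / (2·XT·XZ)
  ∠TXZ = 22.19°

Step 5: From WT = 5, WX = 13, TX = 12, by the inverse law of cosines:
  cos(∠TWX) = (WT² + WX² - TX²) / (2·WT·WX)
  ∠TWX = 67.38°

Step 6: From TW = 5, TX = 12, WX = 13, by the inverse law of cosines:
  cos(∠WTX) = (TW² + TX² - WX²) / (2·TW·TX)
  ∠WTX = 90°

Step 7: From TX = 12, TZ = 5, XZ = 9, by the inverse law of cosines:
  cos(∠XTZ) = (TX² + TZ² - XZ²) / (2·TX·TZ)
  ∠XTZ = 42.83°

Step 8: From ZT = 5, ZX = 9, TX = 12, by the inverse law of cosines:
  cos(∠TZX) = (ZT² + ZX² - TX²) / (2·ZT·ZX)
  ∠TZX = 114.97°

Step 9: From XD = 19.97, XW = 13, DW = 10, by the inverse law of cosines:
  cos(∠DXW) = (XD² + XW² - DW²) / (2·XD·XW)
  ∠DXW = 25.69°

Step 10: From ZQ = 22.29, ZX = 9, QX = 15, by the inverse law of cosines:
  cos(∠QZX) = (ZQ² + ZX² - QX²) / (2·ZQ·ZX)
  ∠QZX = 28.41°

Step 11: From DW = 10, DX = 19.97, WX = 13, by the inverse law of cosines:
  cos(∠WDX) = (DW² + DX² - WX²) / (2·DW·DX)
  ∠WDX = 34.31°

Step 12: From QX = 15, QZ = 22.29, XZ = 9, by the inverse law of cosines:
  cos(∠XQZ) = (QX² + QZ² - XZ²) / (2·QX·QZ)
  ∠XQZ = 16.59°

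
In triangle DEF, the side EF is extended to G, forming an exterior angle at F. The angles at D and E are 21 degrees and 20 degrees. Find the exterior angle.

Exterior angle = 21 + 20 = 41 degrees (exterior angle theorem).

41 degrees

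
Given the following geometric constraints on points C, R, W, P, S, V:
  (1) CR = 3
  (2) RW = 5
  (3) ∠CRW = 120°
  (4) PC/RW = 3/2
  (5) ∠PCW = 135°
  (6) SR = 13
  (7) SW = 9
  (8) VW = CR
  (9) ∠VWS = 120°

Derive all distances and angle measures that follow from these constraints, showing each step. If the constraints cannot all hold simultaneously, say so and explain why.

The constraints are consistent.

From the given relations:
  PC = 3/2·RW = 3/2·5 ≈ 7.5
  VW = CR = 3

Step 1: From CR = 3, RW = 5, and ∠CRW = 120°, by the law of cosines:
  CW² = CR² + RW² - 2·CR·RW·cos(120°) = 9 + 25 + 15 = 49
  CW = 7

Step 2: From SW = 9, WV = 3, and ∠SWV = 120°, by the law of cosines:
  SV² = SW² + WV² - 2·SW·WV·cos(120°) = 81 + 9 + 27 = 117
  SV = 3·√13

Step 3: From RS = 13, RW = 5, SW = 9, by the inverse law of cosines:
  cos(∠SRW) = (RS² + RW² - SW²) / (2·RS·RW)
  ∠SRW = 29.63°

Step 4: From WR = 5, WS = 9, RS = 13, by the inverse law of cosines:
  cos(∠RWS) = (WR² + WS² - RS²) / (2·WR·WS)
  ∠RWS = 134.43°

Step 5: From SR = 13, SW = 9, RW = 5, by the inverse law of cosines:
  cos(∠RSW) = (SR² + SW² - RW²) / (2·SR·SW)
  ∠RSW = 15.94°

Step 6: From WC = 7, CP = 7.5, and ∠WCP = 135°, by the law of cosines:
  WP² = WC² + CP² - 2·WC·CP·cos(135°) = 49 + 56.25 + 74.25 = 179.5
  WP ≈ 13.4

Step 7: From CR = 3, CW = 7, RW = 5, by the inverse law of cosines:
  cos(∠RCW) = (CR² + CW² - RW²) / (2·CR·CW)
  ∠RCW = 38.21°

Step 8: From WC = 7, WR = 5, CR = 3, by the inverse law of cosines:
  cos(∠CWR) = (WC² + WR² - CR²) / (2·WC·WR)
  ∠CWR = 21.79°

Step 9: From SV = 3·√13, SW = 9, VW = 3, by the inverse law of cosines:
  cos(∠VSW) = (SV² + SW² - VW²) / (2·SV·SW)
  ∠VSW = 13.9°

Step 10: From VS = 3·√13, VW = 3, SW = 9, by the inverse law of cosines:
  cos(∠SVW) = (VS² + VW² - SW²) / (2·VS·VW)
  ∠SVW = 46.1°

Step 11: From WC = 7, WP = 13.4, CP = 7.5, by the inverse law of cosines:
  cos(∠CWP) = (WC² + WP² - CP²) / (2·WC·WP)
  ∠CWP = 23.32°

Step 12: From PC = 7.5, PW = 13.4, CW = 7, by the inverse law of cosines:
  cos(∠CPW) = (PC² + PW² - CW²) / (2·PC·PW)
  ∠CPW = 21.68°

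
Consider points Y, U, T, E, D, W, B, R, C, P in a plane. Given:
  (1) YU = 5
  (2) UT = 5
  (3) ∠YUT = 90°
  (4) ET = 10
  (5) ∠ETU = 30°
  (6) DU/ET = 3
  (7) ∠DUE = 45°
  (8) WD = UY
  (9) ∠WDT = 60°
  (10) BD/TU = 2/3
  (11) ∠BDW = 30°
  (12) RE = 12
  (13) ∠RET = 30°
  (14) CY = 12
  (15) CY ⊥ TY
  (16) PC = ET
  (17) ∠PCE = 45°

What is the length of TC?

Step 1: By the law of cosines on triangle TUY: TY² = 5² + 5² − 2·5·5·cos(90°) = 50, so TY = 5·√2.
Step 2: By the law of cosines on triangle TYC: TC² = (5·√2)² + 12² − 2·5·√2·12·cos(90°) = 194, so TC = √194.

Therefore, the length of TC = √194.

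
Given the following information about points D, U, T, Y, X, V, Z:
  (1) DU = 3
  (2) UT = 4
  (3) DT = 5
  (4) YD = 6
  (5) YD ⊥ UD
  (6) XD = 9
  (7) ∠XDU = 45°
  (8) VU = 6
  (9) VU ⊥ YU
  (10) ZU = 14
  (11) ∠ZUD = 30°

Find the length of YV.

Step 1: By the law of cosines on triangle UDY: UY² = 3² + 6² − 2·3·6·cos(90°) = 45, so UY = 3·√5.
Step 2: By the law of cosines on triangle YUV: YV² = (3·√5)² + 6² − 2·3·√5·6·cos(90°) = 81, so YV = 9.

Therefore, the length of YV = 9.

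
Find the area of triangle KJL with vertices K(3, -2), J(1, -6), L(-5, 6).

Shoelace: Area = (1/2)|3(-6-6) + 1(6--2) + -5(-2--6)| = (1/2)(48) = 24

24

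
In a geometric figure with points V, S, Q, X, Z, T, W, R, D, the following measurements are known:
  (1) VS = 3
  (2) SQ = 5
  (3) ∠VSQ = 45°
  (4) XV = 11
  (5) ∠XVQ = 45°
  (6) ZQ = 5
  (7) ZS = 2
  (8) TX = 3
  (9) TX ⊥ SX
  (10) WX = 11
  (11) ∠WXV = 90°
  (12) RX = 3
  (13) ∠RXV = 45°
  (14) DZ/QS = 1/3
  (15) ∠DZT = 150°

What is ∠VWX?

Step 1: By the law of cosines on triangle WXV: WV² = 11² + 11² − 2·11·11·cos(90°) = 242, so WV = 11·√2.
Step 2: By the inverse law of cosines on triangle VWX: cos(∠VWX) = ((11·√2)² + 11² − 11²) / (2·11·√2·11) = 242/342.24 = 0.7071, so ∠VWX = 45°.

Therefore, the measure of angle ∠VWX = 45°.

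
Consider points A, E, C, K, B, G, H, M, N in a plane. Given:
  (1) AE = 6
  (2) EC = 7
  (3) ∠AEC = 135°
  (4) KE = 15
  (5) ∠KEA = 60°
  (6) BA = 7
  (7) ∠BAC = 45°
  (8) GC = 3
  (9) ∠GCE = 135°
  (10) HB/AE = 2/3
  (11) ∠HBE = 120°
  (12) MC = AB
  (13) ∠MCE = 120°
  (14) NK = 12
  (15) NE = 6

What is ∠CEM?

From the given relations: MC = AB = 7.
Step 1: By the law of cosines on triangle ECM: EM² = 7² + 7² − 2·7·7·cos(120°) = 147, so EM = 7·√3.
Step 2: By the inverse law of cosines on triangle CEM: cos(∠CEM) = (7² + (7·√3)² − 7²) / (2·7·7·√3) = 147/169.74 = 0.866, so ∠CEM = 30°.

Therefore, the measure of angle ∠CEM = 30°.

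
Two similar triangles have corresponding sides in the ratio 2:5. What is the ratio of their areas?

Area ratio = (side ratio)^2 = (2/5)^2 = 4:25.

4:25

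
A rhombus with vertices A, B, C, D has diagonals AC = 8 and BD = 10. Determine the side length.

The diagonals of a rhombus bisect each other at right angles.
Half-diagonals: 8/2 = 4 and 10/2 = 5
side = sqrt(4^2 + 5^2)
side = sqrt(16 + 25)
side = sqrt(41)

sqrt(41)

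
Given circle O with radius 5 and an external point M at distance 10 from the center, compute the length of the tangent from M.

tangent = √(d² - r²) = √(10² - 5²) = √(100 - 25) = √75 = 5*sqrt(3)

5*sqrt(3)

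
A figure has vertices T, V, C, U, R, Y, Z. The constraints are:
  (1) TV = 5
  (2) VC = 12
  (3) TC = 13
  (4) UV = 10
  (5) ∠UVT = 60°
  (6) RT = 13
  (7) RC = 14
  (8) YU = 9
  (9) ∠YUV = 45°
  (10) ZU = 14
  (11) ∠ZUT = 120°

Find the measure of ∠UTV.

Step 1: By the law of cosines on triangle TVU: TU² = 5² + 10² − 2·5·10·cos(60°) = 75, so TU = 5·√3.
Step 2: By the inverse law of cosines on triangle UTV: cos(∠UTV) = ((5·√3)² + 5² − 10²) / (2·5·√3·5) = 0/86.6 = 0, so ∠UTV = 90°.

Therefore, the measure of angle ∠UTV = 90°.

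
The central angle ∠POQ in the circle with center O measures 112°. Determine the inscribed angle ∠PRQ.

Inscribed angle = 112° / 2 = 56° (inscribed angle theorem).

56°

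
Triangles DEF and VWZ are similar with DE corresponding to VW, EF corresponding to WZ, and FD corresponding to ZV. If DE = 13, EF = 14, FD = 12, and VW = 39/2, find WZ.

Similar triangles have proportional sides. Setting up the proportion:
VW / DE = WZ / EF
39/2 / 13 = WZ / 14
WZ = 14 * 39/2 / 13 = 21.

21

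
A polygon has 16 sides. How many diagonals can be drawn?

The number of diagonals in an n-gon is n(n - 3)/2.
For n = 16: 16(16 - 3)/2 = 16 × 13 / 2 = 104.

104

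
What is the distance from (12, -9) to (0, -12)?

The horizontal distance is |0 - 12| = 12 and the vertical distance is |-12 - -9| = 3.
By the Pythagorean theorem, d = sqrt(12^2 + 3^2) = sqrt(153) = 3*sqrt(17).

3*sqrt(17)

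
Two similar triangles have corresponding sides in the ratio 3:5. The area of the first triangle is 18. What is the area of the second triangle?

For similar figures, the area ratio equals the square of the side ratio.
Side ratio (the first triangle to the second triangle) = 3:5, so area ratio = 3^2:5^2 = 9:25.
If the area of the first triangle is 18, then the area of the second triangle = 18 * (25/9) = 50.

50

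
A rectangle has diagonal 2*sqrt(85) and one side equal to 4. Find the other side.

b = sqrt(d^2 - a^2) = sqrt(340 - 16) = sqrt(324) = 18

18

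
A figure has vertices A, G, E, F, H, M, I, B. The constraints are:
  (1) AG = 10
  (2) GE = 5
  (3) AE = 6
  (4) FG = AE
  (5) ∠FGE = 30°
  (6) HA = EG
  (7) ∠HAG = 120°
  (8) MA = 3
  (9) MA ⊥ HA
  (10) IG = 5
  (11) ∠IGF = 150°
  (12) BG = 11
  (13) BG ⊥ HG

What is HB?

From the given relations: HA = EG = 5.
Step 1: By the law of cosines on triangle GAH: GH² = 10² + 5² − 2·10·5·cos(120°) = 175, so GH = 5·√7.
Step 2: By the law of cosines on triangle HGB: HB² = (5·√7)² + 11² − 2·5·√7·11·cos(90°) = 296, so HB = 2·√74.

Therefore, the length of HB = 2·√74.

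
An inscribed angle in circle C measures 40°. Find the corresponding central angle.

Central angle = 2 × 40° = 80° (inscribed angle theorem).

80°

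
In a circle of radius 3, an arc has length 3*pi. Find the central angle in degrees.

The full circumference is 2πr = 6*pi.
The arc is 3*pi / 6*pi = 1/2 of the full circle.
So the central angle = 1/2 × 360° = 180°.

180°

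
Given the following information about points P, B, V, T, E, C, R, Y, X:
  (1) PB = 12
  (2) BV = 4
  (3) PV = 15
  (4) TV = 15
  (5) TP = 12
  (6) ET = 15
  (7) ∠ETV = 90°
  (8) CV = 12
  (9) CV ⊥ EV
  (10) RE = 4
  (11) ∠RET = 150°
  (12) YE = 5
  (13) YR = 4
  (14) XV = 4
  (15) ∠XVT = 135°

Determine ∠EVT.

Step 1: By the law of cosines on triangle VTE: VE² = 15² + 15² − 2·15·15·cos(90°) = 450, so VE = 15·√2.
Step 2: By the inverse law of cosines on triangle EVT: cos(∠EVT) = ((15·√2)² + 15² − 15²) / (2·15·√2·15) = 450/636.4 = 0.7071, so ∠EVT = 45°.

Therefore, the measure of angle ∠EVT = 45°.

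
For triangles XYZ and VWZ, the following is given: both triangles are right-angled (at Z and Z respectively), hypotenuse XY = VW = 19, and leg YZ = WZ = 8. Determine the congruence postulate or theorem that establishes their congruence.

Consider the given information: both triangles are right-angled (at Z and Z respectively), hypotenuse XY = VW = 19, and leg YZ = WZ = 8
This is not SSS or AAS: SSS requires all three pairs of sides, but we don't have that. AAS requires two angles and a non-included side.
The correct criterion is HL. The hypotenuse and one leg of two right triangles are equal (Hypotenuse-Leg).

HL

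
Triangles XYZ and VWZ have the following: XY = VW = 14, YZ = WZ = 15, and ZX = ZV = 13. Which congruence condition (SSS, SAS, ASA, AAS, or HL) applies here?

The given information matches SSS: All three pairs of corresponding sides are equal (Side-Side-Side).

SSS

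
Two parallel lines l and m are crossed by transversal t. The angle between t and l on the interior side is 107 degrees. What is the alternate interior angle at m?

Alternate interior angles formed by parallel lines and a transversal are equal.
The given angle is 107 degrees.
The alternate interior angle = 107 degrees.

107 degrees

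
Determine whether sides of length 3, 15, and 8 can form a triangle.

No.
The triangle inequality is violated: 3 + 8 = 11 ≤ 15.
These lengths cannot form a triangle.

No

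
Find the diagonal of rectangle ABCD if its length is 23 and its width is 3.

d = sqrt(23^2 + 3^2) = sqrt(538)

sqrt(538)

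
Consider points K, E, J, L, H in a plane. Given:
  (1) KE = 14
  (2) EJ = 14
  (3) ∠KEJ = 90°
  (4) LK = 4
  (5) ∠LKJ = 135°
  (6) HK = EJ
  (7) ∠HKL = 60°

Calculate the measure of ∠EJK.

Step 1: By the law of cosines on triangle JEK: JK² = 14² + 14² − 2·14·14·cos(90°) = 392, so JK = 14·√2.
Step 2: By the inverse law of cosines on triangle EJK: cos(∠EJK) = (14² + (14·√2)² − 14²) / (2·14·14·√2) = 392/554.37 = 0.7071, so ∠EJK = 45°.

Therefore, the measure of angle ∠EJK = 45°.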